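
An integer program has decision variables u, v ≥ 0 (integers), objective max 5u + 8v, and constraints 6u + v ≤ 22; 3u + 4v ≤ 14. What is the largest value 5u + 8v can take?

The continuous relaxation peaks at (0, 3.5) with value 28.00; rounding to a feasible lattice point costs some objective.
(u,v)=(2,2): 6·2+1·2=14≤22, 3·2+4·2=14≤14, objective 26.
(u,v)=(0,3): 6·0+1·3=3≤22, 3·0+4·3=12≤14, objective 24.
Maximum is 26 at (u,v)=(2,2).

26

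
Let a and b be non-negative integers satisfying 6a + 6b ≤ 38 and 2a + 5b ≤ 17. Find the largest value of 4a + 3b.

24

The continuous relaxation peaks at (6.33, 0) with value 25.33; rounding to a feasible lattice point costs some objective.
(a,b)=(6,0): 6·6+6·0=36≤38, 2·6+5·0=12≤17, objective 24.
(a,b)=(5,1): 6·5+6·1=36≤38, 2·5+5·1=15≤17, objective 23.
(a,b)=(5,0): 6·5+6·0=30≤38, 2·5+5·0=10≤17, objective 20.
The best lattice point is (6,0), giving 24.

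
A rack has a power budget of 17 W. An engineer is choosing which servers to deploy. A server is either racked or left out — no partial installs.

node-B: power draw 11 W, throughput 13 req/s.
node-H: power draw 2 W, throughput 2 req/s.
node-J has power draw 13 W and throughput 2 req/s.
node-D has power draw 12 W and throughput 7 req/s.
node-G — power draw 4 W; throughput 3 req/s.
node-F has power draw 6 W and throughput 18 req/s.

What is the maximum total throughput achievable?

node-B + node-F: power draw 11 + 6 = 17 ≤ 17, throughput 13 + 18 = 31.
node-H + node-G + node-F: power draw 2 + 4 + 6 = 12 ≤ 17, throughput 2 + 3 + 18 = 23.
Best is node-B and node-F with total throughput 31.

31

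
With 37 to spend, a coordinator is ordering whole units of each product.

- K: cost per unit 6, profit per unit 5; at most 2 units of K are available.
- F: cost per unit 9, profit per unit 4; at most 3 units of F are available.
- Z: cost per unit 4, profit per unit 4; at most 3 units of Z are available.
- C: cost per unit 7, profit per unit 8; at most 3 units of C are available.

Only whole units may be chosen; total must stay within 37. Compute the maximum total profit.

2×K, 1×Z, and 3×C: cost 37 ≤ 37, profit 2·5 + 1·4 + 3·8 = 38.
1×K, 2×Z, and 3×C: cost 35 ≤ 37, profit 1·5 + 2·4 + 3·8 = 37.
Best is 38.

38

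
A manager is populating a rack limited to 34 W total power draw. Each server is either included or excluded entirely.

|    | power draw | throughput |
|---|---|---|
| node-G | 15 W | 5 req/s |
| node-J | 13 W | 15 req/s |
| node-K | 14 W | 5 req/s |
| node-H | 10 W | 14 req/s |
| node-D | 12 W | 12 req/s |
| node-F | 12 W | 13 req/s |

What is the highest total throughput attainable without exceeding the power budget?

39

Take node-H, node-D, and node-F: power draw 10 + 12 + 12 = 34 ≤ 34, throughput 14 + 12 + 13 = 39.
No other feasible combination does better.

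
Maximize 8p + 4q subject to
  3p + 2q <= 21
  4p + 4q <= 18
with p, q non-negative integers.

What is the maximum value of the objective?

Relaxing integrality, the LP optimum is 36.00 at (p,q) = (4.5, 0), which is not an integer point.
(p,q)=(4,0): 3·4+2·0=12≤21, 4·4+4·0=16≤18, objective 32.
(p,q)=(3,1): 3·3+2·1=11≤21, 4·3+4·1=16≤18, objective 28.
No feasible integer point exceeds 32.

32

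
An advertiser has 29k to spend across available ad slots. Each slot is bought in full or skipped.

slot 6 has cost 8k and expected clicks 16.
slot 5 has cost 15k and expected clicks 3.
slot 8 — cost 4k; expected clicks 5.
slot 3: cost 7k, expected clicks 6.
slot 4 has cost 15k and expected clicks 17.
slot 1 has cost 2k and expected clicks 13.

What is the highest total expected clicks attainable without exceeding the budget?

This is a 0-1 knapsack instance.
slot 6 + slot 4 + slot 1: cost 8 + 15 + 2 = 25 ≤ 29, expected clicks 16 + 17 + 13 = 46.
slot 8 + slot 3 + slot 4 + slot 1: cost 4 + 7 + 15 + 2 = 28 ≤ 29, expected clicks 5 + 6 + 17 + 13 = 41.
slot 6 + slot 8 + slot 4 + slot 1: cost 8 + 4 + 15 + 2 = 29 ≤ 29, expected clicks 16 + 5 + 17 + 13 = 51.
Best is slot 6, slot 8, slot 4, and slot 1 with total expected clicks 51.

51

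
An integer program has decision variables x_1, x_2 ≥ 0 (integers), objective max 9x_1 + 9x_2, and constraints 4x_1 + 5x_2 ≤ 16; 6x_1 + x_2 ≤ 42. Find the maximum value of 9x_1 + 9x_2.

36

(x_1,x_2)=(4,0): 4·4+5·0=16≤16, 6·4+1·0=24≤42, objective 36.
(x_1,x_2)=(3,0): 4·3+5·0=12≤16, 6·3+1·0=18≤42, objective 27.
Maximum is 36 at (x_1,x_2)=(4,0).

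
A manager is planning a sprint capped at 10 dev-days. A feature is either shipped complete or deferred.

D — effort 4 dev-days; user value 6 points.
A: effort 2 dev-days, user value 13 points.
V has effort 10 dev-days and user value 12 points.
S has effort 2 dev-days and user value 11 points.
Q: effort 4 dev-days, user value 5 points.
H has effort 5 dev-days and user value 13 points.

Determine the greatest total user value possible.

37

A + S + H: effort 2 + 2 + 5 = 9 ≤ 10, user value 13 + 11 + 13 = 37.
D + A + S: effort 4 + 2 + 2 = 8 ≤ 10, user value 6 + 13 + 11 = 30.
Best is A, S, and H with total user value 37.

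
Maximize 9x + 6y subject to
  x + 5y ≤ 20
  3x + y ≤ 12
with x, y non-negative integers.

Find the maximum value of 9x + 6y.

45

The continuous relaxation peaks at (2.86, 3.43) with value 46.29; rounding to a feasible lattice point costs some objective.
(x,y)=(3,3): 1·3+5·3=18≤20, 3·3+1·3=12≤12, objective 45.
(x,y)=(3,2): 1·3+5·2=13≤20, 3·3+1·2=11≤12, objective 39.
(x,y)=(2,3): 1·2+5·3=17≤20, 3·2+1·3=9≤12, objective 36.
No feasible integer point exceeds 45.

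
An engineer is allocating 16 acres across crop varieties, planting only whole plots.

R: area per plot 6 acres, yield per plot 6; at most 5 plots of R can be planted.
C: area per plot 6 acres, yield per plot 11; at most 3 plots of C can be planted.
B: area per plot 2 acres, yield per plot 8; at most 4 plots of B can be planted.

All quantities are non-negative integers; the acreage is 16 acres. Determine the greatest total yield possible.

43

This is a bounded integer knapsack.
Take 1×C and 4×B: area 14 ≤ 16, yield 1·11 + 4·8 = 43.
B has the best ratio (8/2) and is taken to its limit of 4; remaining capacity is filled optimally with the others.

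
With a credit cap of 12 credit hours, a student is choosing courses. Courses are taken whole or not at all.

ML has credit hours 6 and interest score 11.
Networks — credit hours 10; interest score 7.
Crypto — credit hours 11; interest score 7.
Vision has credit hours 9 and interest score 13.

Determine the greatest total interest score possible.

Treat it as a binary knapsack problem.
Allowing fractional choices, the relaxed optimum would be about 19.7, but courses are indivisible.
Vision: credit hours 9 ≤ 12, interest score 13.
ML: credit hours 6 ≤ 12, interest score 11.
Best is Vision with total interest score 13.

13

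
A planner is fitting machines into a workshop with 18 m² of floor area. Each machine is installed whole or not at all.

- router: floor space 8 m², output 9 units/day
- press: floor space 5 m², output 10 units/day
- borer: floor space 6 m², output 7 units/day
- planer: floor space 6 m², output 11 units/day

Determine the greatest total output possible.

28

Allowing fractional choices, the relaxed optimum would be about 29.1, but machines are indivisible.
press + borer + planer: floor space 5 + 6 + 6 = 17 ≤ 18, output 10 + 7 + 11 = 28.
press + planer: floor space 5 + 6 = 11 ≤ 18, output 10 + 11 = 21.
Best is press, borer, and planer with total output 28.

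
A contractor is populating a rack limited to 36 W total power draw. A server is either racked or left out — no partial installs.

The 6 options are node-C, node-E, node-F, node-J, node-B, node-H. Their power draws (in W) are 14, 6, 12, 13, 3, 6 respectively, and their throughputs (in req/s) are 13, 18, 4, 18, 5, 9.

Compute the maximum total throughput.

54

Take node-C, node-E, node-J, and node-B: power draw 14 + 6 + 13 + 3 = 36 ≤ 36, throughput 13 + 18 + 18 + 5 = 54.
No other feasible combination does better.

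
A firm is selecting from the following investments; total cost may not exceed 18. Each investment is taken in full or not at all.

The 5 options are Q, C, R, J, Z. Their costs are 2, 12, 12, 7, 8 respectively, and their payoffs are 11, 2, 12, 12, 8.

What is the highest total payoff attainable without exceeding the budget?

Treat it as a binary knapsack problem.
Allowing fractional choices, the relaxed optimum would be about 32.0, but investments are indivisible.
Q + R: cost 2 + 12 = 14 ≤ 18, payoff 11 + 12 = 23.
Q + J + Z: cost 2 + 7 + 8 = 17 ≤ 18, payoff 11 + 12 + 8 = 31.
Q + J: cost 2 + 7 = 9 ≤ 18, payoff 11 + 12 = 23.
Best is Q, J, and Z with total payoff 31.

31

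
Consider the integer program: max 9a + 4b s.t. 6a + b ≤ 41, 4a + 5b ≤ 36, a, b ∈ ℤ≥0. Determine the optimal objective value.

Relaxing integrality, the LP optimum is 66.50 at (a,b) = (6.5, 2), which is not an integer point.
(a,b)=(6,2): 6·6+1·2=38≤41, 4·6+5·2=34≤36, objective 62.
(a,b)=(6,1): 6·6+1·1=37≤41, 4·6+5·1=29≤36, objective 58.
(a,b)=(5,3): 6·5+1·3=33≤41, 4·5+5·3=35≤36, objective 57.
(a,b)=(5,2): 6·5+1·2=32≤41, 4·5+5·2=30≤36, objective 53.
No feasible integer point exceeds 62.

62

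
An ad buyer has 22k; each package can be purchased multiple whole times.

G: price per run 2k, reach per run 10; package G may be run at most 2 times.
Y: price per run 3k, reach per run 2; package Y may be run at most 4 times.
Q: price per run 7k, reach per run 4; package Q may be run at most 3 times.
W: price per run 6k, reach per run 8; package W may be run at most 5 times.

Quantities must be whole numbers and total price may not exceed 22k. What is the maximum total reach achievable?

2×G, 2×Y, and 2×W: price 22 ≤ 22, reach 2·10 + 2·2 + 2·8 = 40.
2×G and 3×W: price 22 ≤ 22, reach 2·10 + 3·8 = 44.
Best is 44.

44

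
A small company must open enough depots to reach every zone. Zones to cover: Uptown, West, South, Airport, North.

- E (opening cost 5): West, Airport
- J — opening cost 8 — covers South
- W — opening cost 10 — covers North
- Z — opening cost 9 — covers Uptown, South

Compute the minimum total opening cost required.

This is an integer covering problem.
Choose E, W, and Z: together they cover Uptown, West, South, Airport, North — every zone.
Total opening cost: 5 + 10 + 9 = 24.

24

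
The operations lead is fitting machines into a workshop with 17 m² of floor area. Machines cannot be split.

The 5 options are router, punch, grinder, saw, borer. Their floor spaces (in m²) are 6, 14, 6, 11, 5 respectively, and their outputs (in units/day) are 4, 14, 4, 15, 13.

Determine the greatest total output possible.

Take saw and borer: floor space 11 + 5 = 16 ≤ 17, output 15 + 13 = 28.
No other feasible combination does better.

28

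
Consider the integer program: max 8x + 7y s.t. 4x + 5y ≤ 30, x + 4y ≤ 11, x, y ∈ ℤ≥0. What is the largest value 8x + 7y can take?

56

(x,y)=(7,0) is feasible, giving 56.
(x,y)=(6,1) is feasible, giving 55.
(x,y)=(6,0) is feasible, giving 48.
No feasible integer point exceeds 56.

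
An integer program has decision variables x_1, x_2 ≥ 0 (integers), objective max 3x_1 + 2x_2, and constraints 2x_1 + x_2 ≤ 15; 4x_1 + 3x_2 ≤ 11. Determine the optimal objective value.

Relaxing integrality, the LP optimum is 8.25 at (x_1,x_2) = (2.75, 0), which is not an integer point.
(x_1,x_2)=(2,1): 2·2+1·1=5≤15, 4·2+3·1=11≤11, objective 8.
(x_1,x_2)=(1,2): 2·1+1·2=4≤15, 4·1+3·2=10≤11, objective 7.
(x_1,x_2)=(2,0): 2·2+1·0=4≤15, 4·2+3·0=8≤11, objective 6.
No feasible integer point exceeds 8.

8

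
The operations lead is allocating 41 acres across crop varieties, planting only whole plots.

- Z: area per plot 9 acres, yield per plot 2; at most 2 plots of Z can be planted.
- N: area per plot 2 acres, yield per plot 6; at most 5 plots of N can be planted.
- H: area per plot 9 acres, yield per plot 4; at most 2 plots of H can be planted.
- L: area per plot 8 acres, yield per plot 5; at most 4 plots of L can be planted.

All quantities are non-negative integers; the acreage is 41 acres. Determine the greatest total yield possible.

45

5×N and 3×L: area 34 ≤ 41, yield 5·6 + 3·5 = 45.
4×N and 4×L: area 40 ≤ 41, yield 4·6 + 4·5 = 44.
Best is 45.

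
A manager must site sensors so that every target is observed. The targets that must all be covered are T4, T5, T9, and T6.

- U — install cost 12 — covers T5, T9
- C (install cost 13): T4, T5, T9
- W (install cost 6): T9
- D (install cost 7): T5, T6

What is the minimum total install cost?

20

The greedy cost-per-new-target heuristic would pick D, W, and C for 26, but a cheaper cover exists.
Choose C and D: together they cover T4, T5, T9, T6 — every target.
Total install cost: 13 + 7 = 20.
No cover costs less than 20.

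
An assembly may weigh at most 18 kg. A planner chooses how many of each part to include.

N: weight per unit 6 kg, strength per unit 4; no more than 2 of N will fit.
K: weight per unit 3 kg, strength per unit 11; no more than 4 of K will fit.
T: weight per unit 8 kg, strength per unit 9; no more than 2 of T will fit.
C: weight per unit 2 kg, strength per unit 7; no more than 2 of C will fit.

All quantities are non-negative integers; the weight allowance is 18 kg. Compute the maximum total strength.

58

4×K and 2×C: weight 16 ≤ 18, strength 4·11 + 2·7 = 58.
4×K and 1×C: weight 14 ≤ 18, strength 4·11 + 1·7 = 51.
Best is 58.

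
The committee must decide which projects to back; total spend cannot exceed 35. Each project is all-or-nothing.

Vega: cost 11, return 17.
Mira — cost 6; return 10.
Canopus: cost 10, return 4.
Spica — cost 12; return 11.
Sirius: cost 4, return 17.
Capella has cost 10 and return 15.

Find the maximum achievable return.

This is an integer program with binary decision variables.
Take Vega, Mira, Sirius, and Capella: cost 11 + 6 + 4 + 10 = 31 ≤ 35, return 17 + 10 + 17 + 15 = 59.
No other feasible combination does better.

59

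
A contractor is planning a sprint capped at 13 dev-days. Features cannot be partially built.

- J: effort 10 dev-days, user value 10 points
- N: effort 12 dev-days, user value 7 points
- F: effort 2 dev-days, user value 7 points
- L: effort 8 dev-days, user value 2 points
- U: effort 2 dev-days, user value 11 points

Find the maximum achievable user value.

J + U: effort 10 + 2 = 12 ≤ 13, user value 10 + 11 = 21.
F + U: effort 2 + 2 = 4 ≤ 13, user value 7 + 11 = 18.
F + L + U: effort 2 + 8 + 2 = 12 ≤ 13, user value 7 + 2 + 11 = 20.
Best is J and U with total user value 21.

21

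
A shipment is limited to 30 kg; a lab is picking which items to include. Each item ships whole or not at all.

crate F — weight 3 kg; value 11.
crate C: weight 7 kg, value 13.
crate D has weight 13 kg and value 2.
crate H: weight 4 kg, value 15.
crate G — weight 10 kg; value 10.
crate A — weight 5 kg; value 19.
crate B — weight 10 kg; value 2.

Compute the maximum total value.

68

Allowing fractional choices, the relaxed optimum would be about 68.2, but items are indivisible.
crate F + crate C + crate H + crate G + crate A: weight 3 + 7 + 4 + 10 + 5 = 29 ≤ 30, value 11 + 13 + 15 + 10 + 19 = 68.
crate F + crate C + crate H + crate A + crate B: weight 3 + 7 + 4 + 5 + 10 = 29 ≤ 30, value 11 + 13 + 15 + 19 + 2 = 60.
crate F + crate C + crate H + crate A: weight 3 + 7 + 4 + 5 = 19 ≤ 30, value 11 + 13 + 15 + 19 = 58.
Best is crate F, crate C, crate H, crate G, and crate A with total value 68.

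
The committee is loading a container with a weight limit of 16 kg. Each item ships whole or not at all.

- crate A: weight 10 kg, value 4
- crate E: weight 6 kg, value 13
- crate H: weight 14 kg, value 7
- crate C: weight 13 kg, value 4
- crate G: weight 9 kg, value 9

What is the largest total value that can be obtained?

22

crate E + crate G: weight 6 + 9 = 15 ≤ 16, value 13 + 9 = 22.
crate A + crate E: weight 10 + 6 = 16 ≤ 16, value 4 + 13 = 17.
Best is crate E and crate G with total value 22.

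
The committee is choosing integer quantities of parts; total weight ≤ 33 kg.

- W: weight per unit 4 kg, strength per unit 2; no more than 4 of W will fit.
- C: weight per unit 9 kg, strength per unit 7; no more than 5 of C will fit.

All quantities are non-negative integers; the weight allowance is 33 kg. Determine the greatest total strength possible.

This is a bounded integer knapsack.
C has the best ratio (7/9); taking only C gives at most 3×7 = 21 (stopped by the weight limit).
Mixing does better — 1×W and 3×C: weight 31 ≤ 33, strength 1·2 + 3·7 = 23.

23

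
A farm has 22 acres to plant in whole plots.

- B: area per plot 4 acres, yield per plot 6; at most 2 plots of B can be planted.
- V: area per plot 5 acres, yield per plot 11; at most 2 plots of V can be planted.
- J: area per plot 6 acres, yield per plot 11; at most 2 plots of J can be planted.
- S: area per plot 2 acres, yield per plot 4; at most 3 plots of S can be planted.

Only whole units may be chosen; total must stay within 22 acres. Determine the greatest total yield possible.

2×V, 1×J, and 3×S: area 22 ≤ 22, yield 2·11 + 1·11 + 3·4 = 45.
2×V and 2×J: area 22 ≤ 22, yield 2·11 + 2·11 = 44.
Best is 45.

45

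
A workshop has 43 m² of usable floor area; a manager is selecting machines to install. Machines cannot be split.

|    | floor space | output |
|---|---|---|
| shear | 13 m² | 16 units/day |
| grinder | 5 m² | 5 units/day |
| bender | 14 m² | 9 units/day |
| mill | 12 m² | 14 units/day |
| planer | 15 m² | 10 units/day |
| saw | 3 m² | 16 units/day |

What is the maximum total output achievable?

Allowing fractional choices, the relaxed optimum would be about 57.7, but machines are indivisible.
shear + mill + planer + saw: floor space 13 + 12 + 15 + 3 = 43 ≤ 43, output 16 + 14 + 10 + 16 = 56.
shear + bender + mill + saw: floor space 13 + 14 + 12 + 3 = 42 ≤ 43, output 16 + 9 + 14 + 16 = 55.
Best is shear, mill, planer, and saw with total output 56.

56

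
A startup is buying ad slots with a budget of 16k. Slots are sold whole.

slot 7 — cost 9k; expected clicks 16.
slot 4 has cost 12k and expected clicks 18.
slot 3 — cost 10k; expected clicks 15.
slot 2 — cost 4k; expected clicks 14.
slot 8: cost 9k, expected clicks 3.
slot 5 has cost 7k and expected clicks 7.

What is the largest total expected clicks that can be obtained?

slot 7 + slot 2: cost 9 + 4 = 13 ≤ 16, expected clicks 16 + 14 = 30.
slot 3 + slot 2: cost 10 + 4 = 14 ≤ 16, expected clicks 15 + 14 = 29.
slot 4 + slot 2: cost 12 + 4 = 16 ≤ 16, expected clicks 18 + 14 = 32.
Best is slot 4 and slot 2 with total expected clicks 32.

32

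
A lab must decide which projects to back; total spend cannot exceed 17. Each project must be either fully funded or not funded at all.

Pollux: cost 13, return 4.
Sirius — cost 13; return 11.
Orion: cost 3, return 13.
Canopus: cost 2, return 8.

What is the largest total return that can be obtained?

Allowing fractional choices, the relaxed optimum would be about 31.2, but projects are indivisible.
Sirius + Canopus: cost 13 + 2 = 15 ≤ 17, return 11 + 8 = 19.
Orion + Canopus: cost 3 + 2 = 5 ≤ 17, return 13 + 8 = 21.
Sirius + Orion: cost 13 + 3 = 16 ≤ 17, return 11 + 13 = 24.
Best is Sirius and Orion with total return 24.

24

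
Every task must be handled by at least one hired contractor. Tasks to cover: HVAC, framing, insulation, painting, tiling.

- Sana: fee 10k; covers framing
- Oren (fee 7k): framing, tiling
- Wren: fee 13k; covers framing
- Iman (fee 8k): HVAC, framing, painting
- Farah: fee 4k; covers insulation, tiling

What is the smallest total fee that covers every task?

12

Choose Iman and Farah: together they cover HVAC, framing, insulation, painting, tiling — every task.
Total fee: 8 + 4 = 12.
No cover costs less than 12.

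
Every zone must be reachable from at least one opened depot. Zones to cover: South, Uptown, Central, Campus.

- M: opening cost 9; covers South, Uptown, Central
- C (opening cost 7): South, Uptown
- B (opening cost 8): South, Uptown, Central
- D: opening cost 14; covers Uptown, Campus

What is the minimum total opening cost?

22

Choose B and D: together they cover South, Uptown, Central, Campus — every zone.
Total opening cost: 8 + 14 = 22.
No cover costs less than 22.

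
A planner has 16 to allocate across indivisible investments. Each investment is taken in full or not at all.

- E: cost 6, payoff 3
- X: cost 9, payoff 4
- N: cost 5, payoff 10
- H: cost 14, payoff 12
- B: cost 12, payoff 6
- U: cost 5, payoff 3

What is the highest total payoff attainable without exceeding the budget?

E + N + U: cost 6 + 5 + 5 = 16 ≤ 16, payoff 3 + 10 + 3 = 16.
X + N: cost 9 + 5 = 14 ≤ 16, payoff 4 + 10 = 14.
N + U: cost 5 + 5 = 10 ≤ 16, payoff 10 + 3 = 13.
Best is E, N, and U with total payoff 16.

16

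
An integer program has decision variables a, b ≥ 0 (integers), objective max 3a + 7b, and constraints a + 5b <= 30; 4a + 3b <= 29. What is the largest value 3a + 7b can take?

Relaxing integrality, the LP optimum is 47.18 at (a,b) = (3.24, 5.35), which is not an integer point.
(a,b)=(3,5): 1·3+5·5=28≤30, 4·3+3·5=27≤29, objective 44.
(a,b)=(2,5): 1·2+5·5=27≤30, 4·2+3·5=23≤29, objective 41.
(a,b)=(4,4): 1·4+5·4=24≤30, 4·4+3·4=28≤29, objective 40.
Maximum is 44 at (a,b)=(3,5).

44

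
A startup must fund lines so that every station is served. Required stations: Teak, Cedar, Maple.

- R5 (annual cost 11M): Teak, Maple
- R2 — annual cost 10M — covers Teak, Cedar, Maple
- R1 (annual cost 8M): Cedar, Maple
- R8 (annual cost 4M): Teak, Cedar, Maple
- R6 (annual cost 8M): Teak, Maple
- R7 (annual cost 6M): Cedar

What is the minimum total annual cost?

4

R8 alone covers Teak, Cedar, Maple — every station.
Total annual cost: 4.
No cover costs less than 4.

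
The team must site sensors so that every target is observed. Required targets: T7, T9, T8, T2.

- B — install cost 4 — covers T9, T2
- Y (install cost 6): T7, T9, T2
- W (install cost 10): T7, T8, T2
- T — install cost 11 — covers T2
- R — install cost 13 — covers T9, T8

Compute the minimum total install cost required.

14

Choose B and W: together they cover T7, T9, T8, T2 — every target.
Total install cost: 4 + 10 = 14.
No cover costs less than 14.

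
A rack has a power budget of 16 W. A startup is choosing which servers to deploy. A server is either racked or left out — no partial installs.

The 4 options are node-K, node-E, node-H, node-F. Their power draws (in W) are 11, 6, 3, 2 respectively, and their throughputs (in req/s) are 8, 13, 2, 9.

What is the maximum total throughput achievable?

24

Take node-E, node-H, and node-F: power draw 6 + 3 + 2 = 11 ≤ 16, throughput 13 + 2 + 9 = 24.
No other feasible combination does better.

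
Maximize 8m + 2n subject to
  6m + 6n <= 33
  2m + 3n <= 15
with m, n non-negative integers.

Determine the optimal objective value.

Relaxing integrality, the LP optimum is 44.00 at (m,n) = (5.5, 0), which is not an integer point.
(m,n)=(5,0): 6·5+6·0=30≤33, 2·5+3·0=10≤15, objective 40.
(m,n)=(4,1): 6·4+6·1=30≤33, 2·4+3·1=11≤15, objective 34.
(m,n)=(4,0): 6·4+6·0=24≤33, 2·4+3·0=8≤15, objective 32.
No feasible integer point exceeds 40.

40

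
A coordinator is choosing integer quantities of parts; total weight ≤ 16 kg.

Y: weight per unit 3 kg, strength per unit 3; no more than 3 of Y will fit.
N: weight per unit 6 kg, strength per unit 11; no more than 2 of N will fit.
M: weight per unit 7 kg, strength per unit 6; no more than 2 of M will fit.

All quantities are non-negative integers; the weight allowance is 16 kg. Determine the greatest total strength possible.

25

N has the best ratio (11/6); taking only N gives at most 2×11 = 22 (stopped by the weight limit).
Mixing does better — 1×Y and 2×N: weight 15 ≤ 16, strength 1·3 + 2·11 = 25.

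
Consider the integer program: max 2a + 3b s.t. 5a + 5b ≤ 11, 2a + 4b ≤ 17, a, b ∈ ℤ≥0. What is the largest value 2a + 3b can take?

6

(a,b)=(0,2) is feasible, giving 6.
(a,b)=(1,1) is feasible, giving 5.
Maximum is 6 at (a,b)=(0,2).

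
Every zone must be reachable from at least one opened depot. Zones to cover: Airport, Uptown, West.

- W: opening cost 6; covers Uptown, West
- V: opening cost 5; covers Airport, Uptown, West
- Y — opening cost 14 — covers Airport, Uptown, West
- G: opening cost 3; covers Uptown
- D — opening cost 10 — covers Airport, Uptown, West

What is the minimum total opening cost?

5

V alone covers Airport, Uptown, West — every zone.
Total opening cost: 5.
No cover costs less than 5.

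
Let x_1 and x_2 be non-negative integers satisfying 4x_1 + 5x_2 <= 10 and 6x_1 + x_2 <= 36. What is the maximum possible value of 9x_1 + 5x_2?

(x_1,x_2)=(2,0): 4·2+5·0=8≤10, 6·2+1·0=12≤36, objective 18.
(x_1,x_2)=(1,1): 4·1+5·1=9≤10, 6·1+1·1=7≤36, objective 14.
(x_1,x_2)=(1,0): 4·1+5·0=4≤10, 6·1+1·0=6≤36, objective 9.
The best lattice point is (2,0), giving 18.

18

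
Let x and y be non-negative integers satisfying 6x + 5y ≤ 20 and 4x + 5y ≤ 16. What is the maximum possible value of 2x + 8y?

The continuous relaxation peaks at (0, 3.2) with value 25.60; rounding to a feasible lattice point costs some objective.
(x,y)=(0,3): 6·0+5·3=15≤20, 4·0+5·3=15≤16, objective 24.
(x,y)=(1,2): 6·1+5·2=16≤20, 4·1+5·2=14≤16, objective 18.
(x,y)=(0,2): 6·0+5·2=10≤20, 4·0+5·2=10≤16, objective 16.
No feasible integer point exceeds 24.

24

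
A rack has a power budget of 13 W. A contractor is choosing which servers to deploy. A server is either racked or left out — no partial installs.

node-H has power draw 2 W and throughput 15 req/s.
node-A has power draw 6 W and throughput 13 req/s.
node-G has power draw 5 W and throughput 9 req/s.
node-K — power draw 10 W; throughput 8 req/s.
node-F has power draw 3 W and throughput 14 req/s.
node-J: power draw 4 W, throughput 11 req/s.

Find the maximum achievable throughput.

Take node-H, node-A, and node-F: power draw 2 + 6 + 3 = 11 ≤ 13, throughput 15 + 13 + 14 = 42.
No other feasible combination does better.

42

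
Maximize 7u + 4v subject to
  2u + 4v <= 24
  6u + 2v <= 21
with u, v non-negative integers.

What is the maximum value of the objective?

(u,v)=(2,4): 2·2+4·4=20≤24, 6·2+2·4=20≤21, objective 30.
(u,v)=(1,5): 2·1+4·5=22≤24, 6·1+2·5=16≤21, objective 27.
The best lattice point is (2,4), giving 30.

30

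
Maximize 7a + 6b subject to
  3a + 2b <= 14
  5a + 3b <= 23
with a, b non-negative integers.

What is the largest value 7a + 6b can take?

(a,b)=(0,7) is feasible, giving 42.
(a,b)=(0,6) is feasible, giving 36.
No feasible integer point exceeds 42.

42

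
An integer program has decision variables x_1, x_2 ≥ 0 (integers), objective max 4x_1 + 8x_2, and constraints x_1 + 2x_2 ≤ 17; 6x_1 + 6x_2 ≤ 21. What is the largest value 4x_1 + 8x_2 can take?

(x_1,x_2)=(0,3): 1·0+2·3=6≤17, 6·0+6·3=18≤21, objective 24.
(x_1,x_2)=(1,2): 1·1+2·2=5≤17, 6·1+6·2=18≤21, objective 20.
(x_1,x_2)=(0,2): 1·0+2·2=4≤17, 6·0+6·2=12≤21, objective 16.
No feasible integer point exceeds 24.

24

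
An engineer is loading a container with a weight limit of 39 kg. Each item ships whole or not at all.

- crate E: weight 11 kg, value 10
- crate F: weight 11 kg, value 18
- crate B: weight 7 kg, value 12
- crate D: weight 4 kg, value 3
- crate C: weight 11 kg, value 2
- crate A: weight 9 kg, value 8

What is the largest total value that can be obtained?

This is a 0-1 knapsack instance.
crate E + crate F + crate B + crate A: weight 11 + 11 + 7 + 9 = 38 ≤ 39, value 10 + 18 + 12 + 8 = 48.
crate E + crate F + crate B + crate D: weight 11 + 11 + 7 + 4 = 33 ≤ 39, value 10 + 18 + 12 + 3 = 43.
Best is crate E, crate F, crate B, and crate A with total value 48.

48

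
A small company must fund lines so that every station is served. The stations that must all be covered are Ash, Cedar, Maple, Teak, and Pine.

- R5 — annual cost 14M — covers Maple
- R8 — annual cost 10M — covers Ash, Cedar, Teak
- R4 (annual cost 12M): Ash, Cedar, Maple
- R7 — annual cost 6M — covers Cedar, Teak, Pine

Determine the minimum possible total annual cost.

18

Choose R4 and R7: together they cover Ash, Cedar, Maple, Teak, Pine — every station.
Total annual cost: 12 + 6 = 18.
No cover costs less than 18.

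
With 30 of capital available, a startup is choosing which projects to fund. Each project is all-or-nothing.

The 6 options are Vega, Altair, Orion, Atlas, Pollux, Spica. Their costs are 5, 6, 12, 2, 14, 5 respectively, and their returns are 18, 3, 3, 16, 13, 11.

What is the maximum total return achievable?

58

Allowing fractional choices, the relaxed optimum would be about 60.0, but projects are indivisible.
Vega + Atlas + Pollux + Spica: cost 5 + 2 + 14 + 5 = 26 ≤ 30, return 18 + 16 + 13 + 11 = 58.
Vega + Altair + Orion + Atlas + Spica: cost 5 + 6 + 12 + 2 + 5 = 30 ≤ 30, return 18 + 3 + 3 + 16 + 11 = 51.
Best is Vega, Atlas, Pollux, and Spica with total return 58.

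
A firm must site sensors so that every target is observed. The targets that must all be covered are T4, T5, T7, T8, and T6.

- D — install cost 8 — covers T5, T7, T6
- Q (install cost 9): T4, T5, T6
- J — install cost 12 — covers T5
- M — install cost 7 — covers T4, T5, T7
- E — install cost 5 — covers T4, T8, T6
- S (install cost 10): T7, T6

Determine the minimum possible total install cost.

Choose M and E: together they cover T4, T5, T7, T8, T6 — every target.
Total install cost: 7 + 5 = 12.
No cover costs less than 12.

12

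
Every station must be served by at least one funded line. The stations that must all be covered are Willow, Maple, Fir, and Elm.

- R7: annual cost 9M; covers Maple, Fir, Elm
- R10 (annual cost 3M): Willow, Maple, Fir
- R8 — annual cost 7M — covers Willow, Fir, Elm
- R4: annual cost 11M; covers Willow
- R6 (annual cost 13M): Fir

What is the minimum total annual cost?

Choose R10 and R8: together they cover Willow, Maple, Fir, Elm — every station.
Total annual cost: 3 + 7 = 10.

10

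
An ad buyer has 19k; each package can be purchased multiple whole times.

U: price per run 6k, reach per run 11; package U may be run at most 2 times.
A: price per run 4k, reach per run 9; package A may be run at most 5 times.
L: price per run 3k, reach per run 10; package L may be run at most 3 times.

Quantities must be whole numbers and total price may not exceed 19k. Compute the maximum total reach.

L has the best ratio (10/3); taking only L gives at most 3×10 = 30 (stopped by the supply cap of 3).
Mixing does better — 1×U, 1×A, and 3×L: price 19 ≤ 19, reach 1·11 + 1·9 + 3·10 = 50.

50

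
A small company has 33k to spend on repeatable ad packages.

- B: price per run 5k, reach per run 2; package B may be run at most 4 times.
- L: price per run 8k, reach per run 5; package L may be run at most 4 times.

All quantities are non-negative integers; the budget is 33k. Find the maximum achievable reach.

4×L: price 32 ≤ 33, reach 4·5 = 20.
1×B and 3×L: price 29 ≤ 33, reach 1·2 + 3·5 = 17.
Best is 20.

20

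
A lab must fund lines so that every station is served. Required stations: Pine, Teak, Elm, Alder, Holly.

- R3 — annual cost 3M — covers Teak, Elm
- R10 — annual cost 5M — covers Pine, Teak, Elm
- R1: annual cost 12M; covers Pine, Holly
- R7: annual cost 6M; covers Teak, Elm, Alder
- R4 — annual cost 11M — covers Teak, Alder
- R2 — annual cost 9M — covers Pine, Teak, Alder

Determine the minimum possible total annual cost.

18

This is an integer covering problem.
The greedy cost-per-new-station heuristic would pick R3, R2, and R1 for 24, but a cheaper cover exists.
Choose R1 and R7: together they cover Pine, Teak, Elm, Alder, Holly — every station.
Total annual cost: 12 + 6 = 18.
No cover costs less than 18.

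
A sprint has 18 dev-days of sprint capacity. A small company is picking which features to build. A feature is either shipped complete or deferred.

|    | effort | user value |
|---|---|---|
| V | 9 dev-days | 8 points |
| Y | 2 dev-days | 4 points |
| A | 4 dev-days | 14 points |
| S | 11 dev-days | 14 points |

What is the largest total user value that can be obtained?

32

Take Y, A, and S: effort 2 + 4 + 11 = 17 ≤ 18, user value 4 + 14 + 14 = 32.
No other feasible combination does better.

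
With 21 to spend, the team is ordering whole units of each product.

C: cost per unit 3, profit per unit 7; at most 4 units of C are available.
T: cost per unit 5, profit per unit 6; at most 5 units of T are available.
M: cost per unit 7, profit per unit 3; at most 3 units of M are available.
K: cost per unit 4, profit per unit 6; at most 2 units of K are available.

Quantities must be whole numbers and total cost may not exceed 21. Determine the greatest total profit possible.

40

C has the best ratio (7/3); taking only C gives at most 4×7 = 28 (stopped by the supply cap of 4).
Mixing does better — 4×C and 2×K: cost 20 ≤ 21, profit 4·7 + 2·6 = 40.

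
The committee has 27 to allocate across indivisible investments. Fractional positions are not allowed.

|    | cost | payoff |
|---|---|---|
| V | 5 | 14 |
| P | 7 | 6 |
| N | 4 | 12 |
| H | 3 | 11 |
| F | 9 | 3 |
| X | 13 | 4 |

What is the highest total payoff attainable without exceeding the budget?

Treat it as a binary knapsack problem.
Allowing fractional choices, the relaxed optimum would be about 45.7, but investments are indivisible.
V + N + H + X: cost 5 + 4 + 3 + 13 = 25 ≤ 27, payoff 14 + 12 + 11 + 4 = 41.
V + P + N + H: cost 5 + 7 + 4 + 3 = 19 ≤ 27, payoff 14 + 6 + 12 + 11 = 43.
Best is V, P, N, and H with total payoff 43.

43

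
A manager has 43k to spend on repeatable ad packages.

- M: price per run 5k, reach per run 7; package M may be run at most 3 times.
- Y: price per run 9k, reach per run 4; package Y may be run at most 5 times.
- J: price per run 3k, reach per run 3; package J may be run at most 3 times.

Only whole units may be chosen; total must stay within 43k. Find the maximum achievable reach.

This is a bounded integer knapsack.
Take 3×M, 2×Y, and 3×J: price 42 ≤ 43, reach 3·7 + 2·4 + 3·3 = 38.
M has the best ratio (7/5) and is taken to its limit of 3; remaining capacity is filled optimally with the others.

38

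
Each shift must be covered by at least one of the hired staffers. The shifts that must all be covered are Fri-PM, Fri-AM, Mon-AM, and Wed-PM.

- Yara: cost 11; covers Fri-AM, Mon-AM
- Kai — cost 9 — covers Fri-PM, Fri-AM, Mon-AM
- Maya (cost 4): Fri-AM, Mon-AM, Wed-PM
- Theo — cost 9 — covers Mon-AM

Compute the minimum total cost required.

Choose Kai and Maya: together they cover Fri-PM, Fri-AM, Mon-AM, Wed-PM — every shift.
Total cost: 9 + 4 = 13.

13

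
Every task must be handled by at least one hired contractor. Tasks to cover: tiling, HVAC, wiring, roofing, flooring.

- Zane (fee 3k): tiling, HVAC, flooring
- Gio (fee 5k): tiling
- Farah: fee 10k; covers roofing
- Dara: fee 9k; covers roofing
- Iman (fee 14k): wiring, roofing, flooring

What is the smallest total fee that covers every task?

This is an integer covering problem.
Choose Zane and Iman: together they cover tiling, HVAC, wiring, roofing, flooring — every task.
Total fee: 3 + 14 = 17.

17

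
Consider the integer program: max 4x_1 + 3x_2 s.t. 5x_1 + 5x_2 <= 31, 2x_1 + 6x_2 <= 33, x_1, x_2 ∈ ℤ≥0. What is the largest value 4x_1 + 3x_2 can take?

24

Relaxing integrality, the LP optimum is 24.80 at (x_1,x_2) = (6.2, 0), which is not an integer point.
(x_1,x_2)=(6,0) is feasible, giving 24.
(x_1,x_2)=(5,1) is feasible, giving 23.
(x_1,x_2)=(5,0) is feasible, giving 20.
The best lattice point is (6,0), giving 24.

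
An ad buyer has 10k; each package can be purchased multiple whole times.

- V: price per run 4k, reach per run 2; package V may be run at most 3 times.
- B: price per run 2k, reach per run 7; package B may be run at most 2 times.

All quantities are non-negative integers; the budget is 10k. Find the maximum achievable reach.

16

2×B: price 4 ≤ 10, reach 2·7 = 14.
1×V and 2×B: price 8 ≤ 10, reach 1·2 + 2·7 = 16.
Best is 16.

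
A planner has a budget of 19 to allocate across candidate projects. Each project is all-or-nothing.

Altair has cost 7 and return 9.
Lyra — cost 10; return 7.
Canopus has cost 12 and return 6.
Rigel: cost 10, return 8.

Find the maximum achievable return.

17

Altair + Lyra: cost 7 + 10 = 17 ≤ 19, return 9 + 7 = 16.
Altair + Rigel: cost 7 + 10 = 17 ≤ 19, return 9 + 8 = 17.
Altair + Canopus: cost 7 + 12 = 19 ≤ 19, return 9 + 6 = 15.
Best is Altair and Rigel with total return 17.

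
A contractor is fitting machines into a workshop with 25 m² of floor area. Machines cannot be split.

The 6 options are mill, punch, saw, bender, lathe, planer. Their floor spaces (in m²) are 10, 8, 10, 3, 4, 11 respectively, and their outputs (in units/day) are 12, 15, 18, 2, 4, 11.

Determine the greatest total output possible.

39

Treat it as a binary knapsack problem.
Allowing fractional choices, the relaxed optimum would be about 41.4, but machines are indivisible.
punch + saw + bender + lathe: floor space 8 + 10 + 3 + 4 = 25 ≤ 25, output 15 + 18 + 2 + 4 = 39.
punch + saw + lathe: floor space 8 + 10 + 4 = 22 ≤ 25, output 15 + 18 + 4 = 37.
Best is punch, saw, bender, and lathe with total output 39.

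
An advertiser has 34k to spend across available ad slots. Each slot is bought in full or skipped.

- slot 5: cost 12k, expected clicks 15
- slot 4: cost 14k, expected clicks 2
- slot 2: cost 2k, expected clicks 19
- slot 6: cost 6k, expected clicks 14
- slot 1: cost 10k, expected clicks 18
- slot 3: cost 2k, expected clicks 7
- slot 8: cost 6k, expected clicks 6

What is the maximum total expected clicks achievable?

73

slot 5 + slot 2 + slot 1 + slot 3 + slot 8: cost 12 + 2 + 10 + 2 + 6 = 32 ≤ 34, expected clicks 15 + 19 + 18 + 7 + 6 = 65.
slot 5 + slot 2 + slot 6 + slot 1: cost 12 + 2 + 6 + 10 = 30 ≤ 34, expected clicks 15 + 19 + 14 + 18 = 66.
slot 5 + slot 2 + slot 6 + slot 1 + slot 3: cost 12 + 2 + 6 + 10 + 2 = 32 ≤ 34, expected clicks 15 + 19 + 14 + 18 + 7 = 73.
Best is slot 5, slot 2, slot 6, slot 1, and slot 3 with total expected clicks 73.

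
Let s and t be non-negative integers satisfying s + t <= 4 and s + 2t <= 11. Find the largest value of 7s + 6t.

28

(s,t)=(4,0) is feasible, giving 28.
(s,t)=(3,1) is feasible, giving 27.
(s,t)=(3,0) is feasible, giving 21.
No feasible integer point exceeds 28.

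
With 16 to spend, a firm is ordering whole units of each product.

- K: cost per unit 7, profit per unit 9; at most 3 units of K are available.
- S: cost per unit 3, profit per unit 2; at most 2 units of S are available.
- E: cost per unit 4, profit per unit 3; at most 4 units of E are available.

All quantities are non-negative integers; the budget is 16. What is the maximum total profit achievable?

18

This is a bounded integer knapsack.
1×K and 2×E: cost 15 ≤ 16, profit 1·9 + 2·3 = 15.
2×K: cost 14 ≤ 16, profit 2·9 = 18.
Best is 18.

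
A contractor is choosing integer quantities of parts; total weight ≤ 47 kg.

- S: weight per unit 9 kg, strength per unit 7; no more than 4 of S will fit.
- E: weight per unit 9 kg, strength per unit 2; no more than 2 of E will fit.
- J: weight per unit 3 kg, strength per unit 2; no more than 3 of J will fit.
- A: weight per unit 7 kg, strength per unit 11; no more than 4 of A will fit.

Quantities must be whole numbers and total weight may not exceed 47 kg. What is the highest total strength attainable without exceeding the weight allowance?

This is a bounded integer knapsack.
A has the best ratio (11/7); taking only A gives at most 4×11 = 44 (stopped by the supply cap of 4).
Mixing does better — 2×S and 4×A: weight 46 ≤ 47, strength 2·7 + 4·11 = 58.

58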